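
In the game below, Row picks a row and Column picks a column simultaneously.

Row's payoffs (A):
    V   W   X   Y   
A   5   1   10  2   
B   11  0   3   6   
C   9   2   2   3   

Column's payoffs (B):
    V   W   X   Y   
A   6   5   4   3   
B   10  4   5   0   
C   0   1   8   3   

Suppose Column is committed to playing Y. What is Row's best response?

B

With Column fixed at Y, Row's payoffs are: A → 2, B → 6, C → 3.
The maximum is 6, achieved by B.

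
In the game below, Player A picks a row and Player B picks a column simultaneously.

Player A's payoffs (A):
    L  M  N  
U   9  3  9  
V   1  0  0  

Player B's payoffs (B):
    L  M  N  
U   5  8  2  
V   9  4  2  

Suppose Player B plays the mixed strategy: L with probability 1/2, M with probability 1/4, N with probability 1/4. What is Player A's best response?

Compute Player A's expected payoff from each pure strategy against the given mix.
U: (1/2)·9 + (1/4)·3 + (1/4)·9 = 15/2
V: (1/2)·1 + (1/4)·0 + (1/4)·0 = 1/2
Highest expected payoff is 15/2, from U.

U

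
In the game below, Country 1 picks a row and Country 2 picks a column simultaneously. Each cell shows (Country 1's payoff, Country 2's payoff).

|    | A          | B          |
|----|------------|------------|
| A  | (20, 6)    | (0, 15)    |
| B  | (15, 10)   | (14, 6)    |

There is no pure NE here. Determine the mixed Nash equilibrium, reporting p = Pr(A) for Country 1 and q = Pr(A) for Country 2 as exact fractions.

p = 4/13, q = 14/19

In a mixed NE each player is indifferent between their pure strategies, so the opponent's mix sets the indifference.
Country 2 indifferent between A and B: p·6 + (1−p)·10 = p·15 + (1−p)·6 ⟹ 10 + (-4)p = 6 + 9p ⟹ p = 4/13.
Country 1 indifferent between A and B: q·20 + (1−q)·0 = q·15 + (1−q)·14 ⟹ 0 + 20q = 14 + 1q ⟹ q = 14/19.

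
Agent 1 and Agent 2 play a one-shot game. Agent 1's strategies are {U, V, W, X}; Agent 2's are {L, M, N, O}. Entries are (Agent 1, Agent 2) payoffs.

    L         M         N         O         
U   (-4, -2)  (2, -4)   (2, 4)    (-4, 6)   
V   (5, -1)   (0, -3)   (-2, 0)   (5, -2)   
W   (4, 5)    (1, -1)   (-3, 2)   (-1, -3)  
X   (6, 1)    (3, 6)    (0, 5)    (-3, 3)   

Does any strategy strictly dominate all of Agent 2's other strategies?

No strictly dominant strategy

Check whether one of Agent 2's strategies beats all alternatives regardless of what the opponent does.
L is not dominant: against U, N gives 4 > -2.
M is not dominant: against U, L gives -2 > -4.
N is not dominant: against U, O gives 6 > 4.
O is not dominant: against V, L gives -1 > -2.
No single strategy is best against every opponent action.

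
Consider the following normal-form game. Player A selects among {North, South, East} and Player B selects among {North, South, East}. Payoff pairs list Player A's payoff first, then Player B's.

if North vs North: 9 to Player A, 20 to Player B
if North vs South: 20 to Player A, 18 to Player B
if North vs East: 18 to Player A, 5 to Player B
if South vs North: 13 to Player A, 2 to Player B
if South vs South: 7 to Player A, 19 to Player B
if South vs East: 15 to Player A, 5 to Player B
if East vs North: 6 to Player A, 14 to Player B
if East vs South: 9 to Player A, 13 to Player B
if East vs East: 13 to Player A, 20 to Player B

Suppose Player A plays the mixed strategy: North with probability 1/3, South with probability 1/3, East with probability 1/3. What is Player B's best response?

South

Player B's best reply maximizes expected payoff against the mix.
North: (1/3)·20 + (1/3)·2 + (1/3)·14 = 12
South: (1/3)·18 + (1/3)·19 + (1/3)·13 = 50/3
East: (1/3)·5 + (1/3)·5 + (1/3)·20 = 10
Highest expected payoff is 50/3, from South.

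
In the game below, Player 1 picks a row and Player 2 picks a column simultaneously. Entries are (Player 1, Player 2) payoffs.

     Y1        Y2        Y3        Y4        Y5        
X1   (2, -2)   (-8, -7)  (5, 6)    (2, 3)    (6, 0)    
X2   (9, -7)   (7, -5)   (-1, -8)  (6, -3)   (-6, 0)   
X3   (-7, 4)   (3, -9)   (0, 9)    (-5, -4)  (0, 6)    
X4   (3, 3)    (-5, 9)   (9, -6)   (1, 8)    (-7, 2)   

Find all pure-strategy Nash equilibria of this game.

No pure-strategy Nash equilibrium

Check mutual best responses: a cell is a NE iff neither player can gain by unilaterally deviating.
Player 1's best responses — vs Y1: X2 (payoff 9); vs Y2: X2 (payoff 7); vs Y3: X4 (payoff 9); vs Y4: X2 (payoff 6); vs Y5: X1 (payoff 6).
Player 2's best responses — vs X1: Y3 (payoff 6); vs X2: Y5 (payoff 0); vs X3: Y3 (payoff 9); vs X4: Y2 (payoff 9).
No cell has both players best-responding. For instance, Player 1's best reply to Y1 is X2, but against X2 Player 2 prefers Y5 over Y1.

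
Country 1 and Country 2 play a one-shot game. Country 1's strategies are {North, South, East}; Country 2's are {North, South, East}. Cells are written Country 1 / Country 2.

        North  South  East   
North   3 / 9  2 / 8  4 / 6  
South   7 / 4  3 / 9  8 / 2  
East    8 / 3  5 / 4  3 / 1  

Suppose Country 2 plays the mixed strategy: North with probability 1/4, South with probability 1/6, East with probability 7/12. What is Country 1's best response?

South

Compute Country 1's expected payoff from each pure strategy against the given mix.
North: (1/4)·3 + (1/6)·2 + (7/12)·4 = 41/12
South: (1/4)·7 + (1/6)·3 + (7/12)·8 = 83/12
East: (1/4)·8 + (1/6)·5 + (7/12)·3 = 55/12
Highest expected payoff is 83/12, from South.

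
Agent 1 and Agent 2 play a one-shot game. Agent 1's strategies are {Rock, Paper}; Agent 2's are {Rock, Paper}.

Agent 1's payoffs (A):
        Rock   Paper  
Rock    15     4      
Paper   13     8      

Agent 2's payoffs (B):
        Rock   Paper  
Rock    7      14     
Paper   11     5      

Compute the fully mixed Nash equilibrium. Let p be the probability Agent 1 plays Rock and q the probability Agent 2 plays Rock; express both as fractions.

p = 6/13, q = 2/3

Each player's mixing probability is pinned down by making the *other* player indifferent.
Agent 2 indifferent between Rock and Paper: p·7 + (1−p)·11 = p·14 + (1−p)·5 ⟹ 11 + (-4)p = 5 + 9p ⟹ p = 6/13.
Agent 1 indifferent between Rock and Paper: q·15 + (1−q)·4 = q·13 + (1−q)·8 ⟹ 4 + 11q = 8 + 5q ⟹ q = 2/3.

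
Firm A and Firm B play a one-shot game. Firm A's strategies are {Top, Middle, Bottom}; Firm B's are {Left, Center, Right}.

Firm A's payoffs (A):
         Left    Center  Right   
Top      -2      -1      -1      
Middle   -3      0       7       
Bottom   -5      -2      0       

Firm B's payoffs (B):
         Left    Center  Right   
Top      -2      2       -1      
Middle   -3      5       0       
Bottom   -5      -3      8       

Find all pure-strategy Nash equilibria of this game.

A profile is a Nash equilibrium when each player is best-responding to the other.
Firm A's best responses — vs Left: Top (payoff -2); vs Center: Middle (payoff 0); vs Right: Middle (payoff 7).
Firm B's best responses — vs Top: Center (payoff 2); vs Middle: Center (payoff 5); vs Bottom: Right (payoff 8).
The only mutual best response is (Middle, Center); neither player gains by switching there.

(Middle, Center)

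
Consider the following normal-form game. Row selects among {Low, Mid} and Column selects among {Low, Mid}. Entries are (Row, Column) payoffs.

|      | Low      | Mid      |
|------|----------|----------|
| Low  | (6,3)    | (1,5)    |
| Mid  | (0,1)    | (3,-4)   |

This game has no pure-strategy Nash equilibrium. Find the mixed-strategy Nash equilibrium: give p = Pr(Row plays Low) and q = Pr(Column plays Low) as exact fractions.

In a mixed NE each player is indifferent between their pure strategies, so the opponent's mix sets the indifference.
Column indifferent between Low and Mid: p·3 + (1−p)·1 = p·5 + (1−p)·(-4) ⟹ 1 + 2p = (-4) + 9p ⟹ p = 5/7.
Row indifferent between Low and Mid: q·6 + (1−q)·1 = q·0 + (1−q)·3 ⟹ 1 + 5q = 3 + (-3)q ⟹ q = 1/4.

p = 5/7, q = 1/4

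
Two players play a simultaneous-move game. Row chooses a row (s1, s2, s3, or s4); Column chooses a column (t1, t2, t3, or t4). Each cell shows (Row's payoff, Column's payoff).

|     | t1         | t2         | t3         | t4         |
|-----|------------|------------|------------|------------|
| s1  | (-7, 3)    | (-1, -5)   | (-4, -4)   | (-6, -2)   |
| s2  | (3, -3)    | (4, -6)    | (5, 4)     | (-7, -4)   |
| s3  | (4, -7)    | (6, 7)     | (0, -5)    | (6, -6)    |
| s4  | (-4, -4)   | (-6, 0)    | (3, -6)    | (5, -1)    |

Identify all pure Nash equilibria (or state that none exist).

A profile is a Nash equilibrium when each player is best-responding to the other.
Row's best responses — vs t1: s3 (payoff 4); vs t2: s3 (payoff 6); vs t3: s2 (payoff 5); vs t4: s3 (payoff 6).
Column's best responses — vs s1: t1 (payoff 3); vs s2: t3 (payoff 4); vs s3: t2 (payoff 7); vs s4: t2 (payoff 0).
Mutual best responses occur at (s2, t3) and (s3, t2); at each, neither player gains by switching.

(s2, t3) and (s3, t2)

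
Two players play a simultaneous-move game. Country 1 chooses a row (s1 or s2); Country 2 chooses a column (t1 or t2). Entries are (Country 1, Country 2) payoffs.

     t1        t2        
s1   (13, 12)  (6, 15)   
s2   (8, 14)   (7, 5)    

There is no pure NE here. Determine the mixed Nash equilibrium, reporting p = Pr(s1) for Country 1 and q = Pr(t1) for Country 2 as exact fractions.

Each player's mixing probability is pinned down by making the *other* player indifferent.
Country 2 indifferent between t1 and t2: p·12 + (1−p)·14 = p·15 + (1−p)·5 ⟹ 14 + (-2)p = 5 + 10p ⟹ p = 3/4.
Country 1 indifferent between s1 and s2: q·13 + (1−q)·6 = q·8 + (1−q)·7 ⟹ 6 + 7q = 7 + 1q ⟹ q = 1/6.

p = 3/4, q = 1/6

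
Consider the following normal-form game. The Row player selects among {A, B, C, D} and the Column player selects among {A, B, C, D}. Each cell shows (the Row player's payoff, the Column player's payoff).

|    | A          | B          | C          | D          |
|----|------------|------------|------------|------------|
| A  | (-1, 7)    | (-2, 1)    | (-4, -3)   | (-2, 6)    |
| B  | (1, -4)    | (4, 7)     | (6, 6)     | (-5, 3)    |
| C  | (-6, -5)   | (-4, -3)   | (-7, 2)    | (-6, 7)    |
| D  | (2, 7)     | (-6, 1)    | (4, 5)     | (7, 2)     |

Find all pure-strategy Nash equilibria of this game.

Check mutual best responses: a cell is a NE iff neither player can gain by unilaterally deviating.
The Row player's best responses — vs A: D (payoff 2); vs B: B (payoff 4); vs C: B (payoff 6); vs D: D (payoff 7).
The Column player's best responses — vs A: A (payoff 7); vs B: B (payoff 7); vs C: D (payoff 7); vs D: A (payoff 7).
Mutual best responses occur at (B, B) and (D, A); at each, neither player gains by switching.

(B, B) and (D, A)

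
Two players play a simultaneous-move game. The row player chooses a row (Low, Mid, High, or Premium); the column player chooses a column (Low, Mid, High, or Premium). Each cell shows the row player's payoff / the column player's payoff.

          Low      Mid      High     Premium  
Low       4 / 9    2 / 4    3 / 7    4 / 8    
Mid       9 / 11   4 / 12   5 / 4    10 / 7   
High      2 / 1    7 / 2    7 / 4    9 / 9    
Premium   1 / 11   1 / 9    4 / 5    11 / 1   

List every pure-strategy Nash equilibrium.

There is no pure-strategy Nash equilibrium

Find each player's best response to every opponent strategy; NE are the intersections.
The row player's best responses — vs Low: Mid (payoff 9); vs Mid: High (payoff 7); vs High: High (payoff 7); vs Premium: Premium (payoff 11).
The column player's best responses — vs Low: Low (payoff 9); vs Mid: Mid (payoff 12); vs High: Premium (payoff 9); vs Premium: Low (payoff 11).
No cell has both players best-responding. For instance, the row player's best reply to Mid is High, but against High the column player prefers Premium over Mid.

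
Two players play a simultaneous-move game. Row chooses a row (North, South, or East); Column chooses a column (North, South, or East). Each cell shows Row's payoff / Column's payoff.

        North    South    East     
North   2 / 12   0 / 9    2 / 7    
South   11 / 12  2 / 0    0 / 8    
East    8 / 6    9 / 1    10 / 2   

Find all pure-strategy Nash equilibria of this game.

(South, North)

Check mutual best responses: a cell is a NE iff neither player can gain by unilaterally deviating.
Row's best responses — vs North: South (payoff 11); vs South: East (payoff 9); vs East: East (payoff 10).
Column's best responses — vs North: North (payoff 12); vs South: North (payoff 12); vs East: North (payoff 6).
The only mutual best response is (South, North); neither player gains by switching there.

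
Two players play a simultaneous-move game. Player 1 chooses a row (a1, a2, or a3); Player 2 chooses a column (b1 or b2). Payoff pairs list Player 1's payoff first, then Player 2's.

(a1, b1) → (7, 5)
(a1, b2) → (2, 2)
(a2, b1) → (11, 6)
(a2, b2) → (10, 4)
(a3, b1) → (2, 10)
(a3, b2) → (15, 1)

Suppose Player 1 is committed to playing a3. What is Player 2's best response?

With Player 1 fixed at a3, Player 2's payoffs are: b1 → 10, b2 → 1.
The maximum is 10, achieved by b1.

b1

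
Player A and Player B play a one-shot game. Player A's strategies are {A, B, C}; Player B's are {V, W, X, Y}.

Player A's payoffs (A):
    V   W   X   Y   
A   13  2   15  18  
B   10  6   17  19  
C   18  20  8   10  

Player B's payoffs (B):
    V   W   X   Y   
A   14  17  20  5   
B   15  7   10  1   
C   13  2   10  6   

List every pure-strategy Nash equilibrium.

Check mutual best responses: a cell is a NE iff neither player can gain by unilaterally deviating.
Player A's best responses — vs V: C (payoff 18); vs W: C (payoff 20); vs X: B (payoff 17); vs Y: B (payoff 19).
Player B's best responses — vs A: X (payoff 20); vs B: V (payoff 15); vs C: V (payoff 13).
The only mutual best response is (C, V); neither player gains by switching there.

(C, V)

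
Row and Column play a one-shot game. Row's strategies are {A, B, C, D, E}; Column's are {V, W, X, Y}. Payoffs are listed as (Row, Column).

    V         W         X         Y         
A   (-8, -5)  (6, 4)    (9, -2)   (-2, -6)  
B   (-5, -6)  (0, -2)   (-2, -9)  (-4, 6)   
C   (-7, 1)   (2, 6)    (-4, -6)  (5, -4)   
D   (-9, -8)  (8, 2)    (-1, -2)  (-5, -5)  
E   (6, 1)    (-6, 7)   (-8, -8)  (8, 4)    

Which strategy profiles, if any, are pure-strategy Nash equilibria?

(D, W)

A profile is a Nash equilibrium when each player is best-responding to the other.
Row's best responses — vs V: E (payoff 6); vs W: D (payoff 8); vs X: A (payoff 9); vs Y: E (payoff 8).
Column's best responses — vs A: W (payoff 4); vs B: Y (payoff 6); vs C: W (payoff 6); vs D: W (payoff 2); vs E: W (payoff 7).
The only mutual best response is (D, W); neither player gains by switching there.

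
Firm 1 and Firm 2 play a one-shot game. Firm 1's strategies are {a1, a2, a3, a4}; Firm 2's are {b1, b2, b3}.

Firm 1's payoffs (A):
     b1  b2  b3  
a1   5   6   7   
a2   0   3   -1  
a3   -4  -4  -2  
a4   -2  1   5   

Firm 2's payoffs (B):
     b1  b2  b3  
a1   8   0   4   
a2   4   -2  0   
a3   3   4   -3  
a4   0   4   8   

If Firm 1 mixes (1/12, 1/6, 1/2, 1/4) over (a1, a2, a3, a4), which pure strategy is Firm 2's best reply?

Compute Firm 2's expected payoff from each pure strategy against the given mix.
b1: (1/12)·8 + (1/6)·4 + (1/2)·3 + (1/4)·0 = 17/6
b2: (1/12)·0 + (1/6)·(-2) + (1/2)·4 + (1/4)·4 = 8/3
b3: (1/12)·4 + (1/6)·0 + (1/2)·(-3) + (1/4)·8 = 5/6
Highest expected payoff is 17/6, from b1.

b1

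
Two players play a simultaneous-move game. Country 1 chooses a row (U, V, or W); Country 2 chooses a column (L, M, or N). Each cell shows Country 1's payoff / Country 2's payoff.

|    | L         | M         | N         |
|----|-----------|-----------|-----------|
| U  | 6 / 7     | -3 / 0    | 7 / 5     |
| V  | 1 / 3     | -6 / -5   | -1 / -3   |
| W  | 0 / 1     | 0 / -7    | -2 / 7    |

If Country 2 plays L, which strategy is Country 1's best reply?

U

With Country 2 fixed at L, Country 1's payoffs are: U → 6, V → 1, W → 0.
The maximum is 6, achieved by U.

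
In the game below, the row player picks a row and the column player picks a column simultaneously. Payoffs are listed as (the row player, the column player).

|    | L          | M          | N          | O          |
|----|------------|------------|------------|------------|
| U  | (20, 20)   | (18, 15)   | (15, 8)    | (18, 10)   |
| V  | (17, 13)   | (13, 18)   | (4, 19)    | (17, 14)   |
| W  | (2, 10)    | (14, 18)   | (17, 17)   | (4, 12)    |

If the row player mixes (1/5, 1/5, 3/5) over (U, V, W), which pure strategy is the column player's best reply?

Compute the column player's expected payoff from each pure strategy against the given mix.
L: (1/5)·20 + (1/5)·13 + (3/5)·10 = 63/5
M: (1/5)·15 + (1/5)·18 + (3/5)·18 = 87/5
N: (1/5)·8 + (1/5)·19 + (3/5)·17 = 78/5
O: (1/5)·10 + (1/5)·14 + (3/5)·12 = 12
Highest expected payoff is 87/5, from M.

M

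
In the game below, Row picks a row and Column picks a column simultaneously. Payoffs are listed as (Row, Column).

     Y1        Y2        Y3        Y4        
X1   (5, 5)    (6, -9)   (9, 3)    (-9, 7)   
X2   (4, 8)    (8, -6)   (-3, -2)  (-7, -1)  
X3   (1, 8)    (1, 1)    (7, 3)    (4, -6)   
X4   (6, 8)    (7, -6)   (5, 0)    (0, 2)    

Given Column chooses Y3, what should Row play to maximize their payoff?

With Column fixed at Y3, Row's payoffs are: X1 → 9, X2 → -3, X3 → 7, X4 → 5.
The maximum is 9, achieved by X1.

X1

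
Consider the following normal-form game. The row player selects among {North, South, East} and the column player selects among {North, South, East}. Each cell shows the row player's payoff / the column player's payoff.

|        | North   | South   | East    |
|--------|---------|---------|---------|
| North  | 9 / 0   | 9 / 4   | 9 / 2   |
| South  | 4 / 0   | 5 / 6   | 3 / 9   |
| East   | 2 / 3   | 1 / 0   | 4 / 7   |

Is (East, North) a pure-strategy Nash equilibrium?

No

Holding the column player at North: the row player gets 2 from East but could get 9 by switching to North. The row player has a profitable deviation.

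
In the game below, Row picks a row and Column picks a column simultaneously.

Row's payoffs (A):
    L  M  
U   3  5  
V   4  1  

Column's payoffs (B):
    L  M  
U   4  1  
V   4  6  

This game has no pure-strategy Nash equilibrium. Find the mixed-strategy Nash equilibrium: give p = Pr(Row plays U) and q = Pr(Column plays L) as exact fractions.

p = 2/5, q = 4/5

Each player's mixing probability is pinned down by making the *other* player indifferent.
Column indifferent between L and M: p·4 + (1−p)·4 = p·1 + (1−p)·6 ⟹ 4 + 0p = 6 + (-5)p ⟹ p = 2/5.
Row indifferent between U and V: q·3 + (1−q)·5 = q·4 + (1−q)·1 ⟹ 5 + (-2)q = 1 + 3q ⟹ q = 4/5.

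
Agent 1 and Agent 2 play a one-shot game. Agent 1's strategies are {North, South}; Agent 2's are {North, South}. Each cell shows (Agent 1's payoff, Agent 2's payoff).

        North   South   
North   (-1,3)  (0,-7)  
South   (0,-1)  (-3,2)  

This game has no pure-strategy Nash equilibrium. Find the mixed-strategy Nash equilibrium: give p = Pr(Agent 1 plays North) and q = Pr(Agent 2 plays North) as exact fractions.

p = 3/13, q = 3/4

In a mixed NE each player is indifferent between their pure strategies, so the opponent's mix sets the indifference.
Agent 2 indifferent between North and South: p·3 + (1−p)·(-1) = p·(-7) + (1−p)·2 ⟹ (-1) + 4p = 2 + (-9)p ⟹ p = 3/13.
Agent 1 indifferent between North and South: q·(-1) + (1−q)·0 = q·0 + (1−q)·(-3) ⟹ 0 + (-1)q = (-3) + 3q ⟹ q = 3/4.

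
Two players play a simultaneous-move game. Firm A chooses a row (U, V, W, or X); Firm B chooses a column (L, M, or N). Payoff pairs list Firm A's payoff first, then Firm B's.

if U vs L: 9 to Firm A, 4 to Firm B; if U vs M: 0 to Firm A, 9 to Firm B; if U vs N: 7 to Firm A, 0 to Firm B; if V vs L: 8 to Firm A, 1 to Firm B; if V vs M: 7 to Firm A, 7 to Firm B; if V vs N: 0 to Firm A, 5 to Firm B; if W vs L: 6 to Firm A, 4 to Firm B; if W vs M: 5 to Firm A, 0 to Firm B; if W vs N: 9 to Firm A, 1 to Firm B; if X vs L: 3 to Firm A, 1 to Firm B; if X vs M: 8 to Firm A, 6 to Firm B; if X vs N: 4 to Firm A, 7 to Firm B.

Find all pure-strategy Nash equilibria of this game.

None

Find each player's best response to every opponent strategy; NE are the intersections.
Firm A's best responses — vs L: U (payoff 9); vs M: X (payoff 8); vs N: W (payoff 9).
Firm B's best responses — vs U: M (payoff 9); vs V: M (payoff 7); vs W: L (payoff 4); vs X: N (payoff 7).
No cell has both players best-responding. For instance, Firm A's best reply to M is X, but against X Firm B prefers N over M.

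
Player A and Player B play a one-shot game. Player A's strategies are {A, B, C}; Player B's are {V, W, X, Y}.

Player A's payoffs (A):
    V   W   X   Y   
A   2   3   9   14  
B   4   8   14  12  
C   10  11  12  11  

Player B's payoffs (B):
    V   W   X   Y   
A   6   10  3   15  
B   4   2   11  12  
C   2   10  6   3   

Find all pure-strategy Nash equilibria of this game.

(A, Y) and (C, W)

Check mutual best responses: a cell is a NE iff neither player can gain by unilaterally deviating.
Player A's best responses — vs V: C (payoff 10); vs W: C (payoff 11); vs X: B (payoff 14); vs Y: A (payoff 14).
Player B's best responses — vs A: Y (payoff 15); vs B: Y (payoff 12); vs C: W (payoff 10).
Mutual best responses occur at (A, Y) and (C, W); at each, neither player gains by switching.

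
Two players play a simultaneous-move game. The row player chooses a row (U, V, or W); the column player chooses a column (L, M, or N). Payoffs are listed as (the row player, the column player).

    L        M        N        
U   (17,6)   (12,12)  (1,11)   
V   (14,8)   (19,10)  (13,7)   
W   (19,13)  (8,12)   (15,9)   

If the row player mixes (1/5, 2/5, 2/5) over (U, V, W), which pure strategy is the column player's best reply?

M

The column player's best reply maximizes expected payoff against the mix.
L: (1/5)·6 + (2/5)·8 + (2/5)·13 = 48/5
M: (1/5)·12 + (2/5)·10 + (2/5)·12 = 56/5
N: (1/5)·11 + (2/5)·7 + (2/5)·9 = 43/5
Highest expected payoff is 56/5, from M.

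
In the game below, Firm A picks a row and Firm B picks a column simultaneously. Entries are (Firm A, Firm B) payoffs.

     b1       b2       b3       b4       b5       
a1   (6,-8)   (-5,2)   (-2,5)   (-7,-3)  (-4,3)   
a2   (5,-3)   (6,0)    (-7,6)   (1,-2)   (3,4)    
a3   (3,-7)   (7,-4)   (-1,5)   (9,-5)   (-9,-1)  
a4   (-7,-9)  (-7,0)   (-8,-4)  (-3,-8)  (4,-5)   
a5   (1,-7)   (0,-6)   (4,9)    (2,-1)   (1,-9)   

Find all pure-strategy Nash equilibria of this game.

(a5, b3)

Check mutual best responses: a cell is a NE iff neither player can gain by unilaterally deviating.
Firm A's best responses — vs b1: a1 (payoff 6); vs b2: a3 (payoff 7); vs b3: a5 (payoff 4); vs b4: a3 (payoff 9); vs b5: a4 (payoff 4).
Firm B's best responses — vs a1: b3 (payoff 5); vs a2: b3 (payoff 6); vs a3: b3 (payoff 5); vs a4: b2 (payoff 0); vs a5: b3 (payoff 9).
The only mutual best response is (a5, b3); neither player gains by switching there.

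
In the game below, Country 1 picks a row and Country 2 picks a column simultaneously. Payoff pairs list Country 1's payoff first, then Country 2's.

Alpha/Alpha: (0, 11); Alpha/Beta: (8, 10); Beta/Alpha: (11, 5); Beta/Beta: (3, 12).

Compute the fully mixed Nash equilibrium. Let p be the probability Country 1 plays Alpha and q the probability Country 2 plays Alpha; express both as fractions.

Each player's mixing probability is pinned down by making the *other* player indifferent.
Country 2 indifferent between Alpha and Beta: p·11 + (1−p)·5 = p·10 + (1−p)·12 ⟹ 5 + 6p = 12 + (-2)p ⟹ p = 7/8.
Country 1 indifferent between Alpha and Beta: q·0 + (1−q)·8 = q·11 + (1−q)·3 ⟹ 8 + (-8)q = 3 + 8q ⟹ q = 5/16.

p = 7/8, q = 5/16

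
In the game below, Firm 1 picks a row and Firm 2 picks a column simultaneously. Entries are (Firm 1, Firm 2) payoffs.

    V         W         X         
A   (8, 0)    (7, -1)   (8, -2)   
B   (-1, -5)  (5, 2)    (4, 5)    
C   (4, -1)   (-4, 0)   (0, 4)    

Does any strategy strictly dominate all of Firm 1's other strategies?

A

Check whether one of Firm 1's strategies beats all alternatives regardless of what the opponent does.
A strictly dominates: vs V: 8 > each of {-1, 4}; vs W: 7 > each of {5, -4}; vs X: 8 > each of {4, 0}.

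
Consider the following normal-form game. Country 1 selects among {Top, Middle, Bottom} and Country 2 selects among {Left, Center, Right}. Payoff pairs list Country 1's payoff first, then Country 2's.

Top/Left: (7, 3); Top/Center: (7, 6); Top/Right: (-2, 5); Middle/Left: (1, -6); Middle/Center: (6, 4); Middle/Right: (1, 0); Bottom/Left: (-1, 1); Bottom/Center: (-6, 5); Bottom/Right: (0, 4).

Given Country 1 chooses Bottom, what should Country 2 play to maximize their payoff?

With Country 1 fixed at Bottom, Country 2's payoffs are: Left → 1, Center → 5, Right → 4.
The maximum is 5, achieved by Center.

Center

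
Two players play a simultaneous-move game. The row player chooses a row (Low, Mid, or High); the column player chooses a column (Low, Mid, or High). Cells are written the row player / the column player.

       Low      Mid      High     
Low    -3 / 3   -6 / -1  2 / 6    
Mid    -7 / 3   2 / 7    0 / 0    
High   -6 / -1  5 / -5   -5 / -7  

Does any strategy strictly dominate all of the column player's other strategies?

No strictly dominant strategy

Check whether one of the column player's strategies beats all alternatives regardless of what the opponent does.
Low is not dominant: against Low, High gives 6 > 3.
Mid is not dominant: against Low, Low gives 3 > -1.
High is not dominant: against Mid, Low gives 3 > 0.
No single strategy is best against every opponent action.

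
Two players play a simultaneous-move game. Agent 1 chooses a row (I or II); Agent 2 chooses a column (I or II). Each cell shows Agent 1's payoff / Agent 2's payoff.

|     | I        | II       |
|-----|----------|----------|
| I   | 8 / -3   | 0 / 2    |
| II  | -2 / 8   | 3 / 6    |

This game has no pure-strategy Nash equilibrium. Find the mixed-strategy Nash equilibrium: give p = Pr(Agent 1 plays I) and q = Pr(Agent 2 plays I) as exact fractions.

Each player's mixing probability is pinned down by making the *other* player indifferent.
Agent 2 indifferent between I and II: p·(-3) + (1−p)·8 = p·2 + (1−p)·6 ⟹ 8 + (-11)p = 6 + (-4)p ⟹ p = 2/7.
Agent 1 indifferent between I and II: q·8 + (1−q)·0 = q·(-2) + (1−q)·3 ⟹ 0 + 8q = 3 + (-5)q ⟹ q = 3/13.

p = 2/7, q = 3/13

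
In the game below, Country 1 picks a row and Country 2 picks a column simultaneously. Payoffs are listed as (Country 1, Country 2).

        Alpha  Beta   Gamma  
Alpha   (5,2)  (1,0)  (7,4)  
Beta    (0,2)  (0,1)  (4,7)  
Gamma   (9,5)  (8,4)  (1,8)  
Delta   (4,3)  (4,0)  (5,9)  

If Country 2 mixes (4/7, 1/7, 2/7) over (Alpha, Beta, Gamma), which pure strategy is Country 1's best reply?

Gamma

Compute Country 1's expected payoff from each pure strategy against the given mix.
Alpha: (4/7)·5 + (1/7)·1 + (2/7)·7 = 5
Beta: (4/7)·0 + (1/7)·0 + (2/7)·4 = 8/7
Gamma: (4/7)·9 + (1/7)·8 + (2/7)·1 = 46/7
Delta: (4/7)·4 + (1/7)·4 + (2/7)·5 = 30/7
Highest expected payoff is 46/7, from Gamma.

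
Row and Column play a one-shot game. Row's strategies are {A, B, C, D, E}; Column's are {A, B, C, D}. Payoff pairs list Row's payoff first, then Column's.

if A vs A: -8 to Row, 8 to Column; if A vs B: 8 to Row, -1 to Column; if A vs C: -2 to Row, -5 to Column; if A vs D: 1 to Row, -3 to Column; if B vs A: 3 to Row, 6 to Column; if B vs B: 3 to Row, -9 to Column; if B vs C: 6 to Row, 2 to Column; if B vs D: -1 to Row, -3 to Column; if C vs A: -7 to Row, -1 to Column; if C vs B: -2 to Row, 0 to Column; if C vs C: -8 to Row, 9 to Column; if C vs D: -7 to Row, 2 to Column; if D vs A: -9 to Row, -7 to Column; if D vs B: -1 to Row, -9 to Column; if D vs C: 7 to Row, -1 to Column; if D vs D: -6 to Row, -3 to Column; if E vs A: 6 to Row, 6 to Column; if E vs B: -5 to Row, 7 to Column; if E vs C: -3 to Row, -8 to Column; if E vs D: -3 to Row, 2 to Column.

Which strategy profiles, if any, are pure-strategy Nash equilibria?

Check mutual best responses: a cell is a NE iff neither player can gain by unilaterally deviating.
Row's best responses — vs A: E (payoff 6); vs B: A (payoff 8); vs C: D (payoff 7); vs D: A (payoff 1).
Column's best responses — vs A: A (payoff 8); vs B: A (payoff 6); vs C: C (payoff 9); vs D: C (payoff -1); vs E: B (payoff 7).
The only mutual best response is (D, C); neither player gains by switching there.

(D, C)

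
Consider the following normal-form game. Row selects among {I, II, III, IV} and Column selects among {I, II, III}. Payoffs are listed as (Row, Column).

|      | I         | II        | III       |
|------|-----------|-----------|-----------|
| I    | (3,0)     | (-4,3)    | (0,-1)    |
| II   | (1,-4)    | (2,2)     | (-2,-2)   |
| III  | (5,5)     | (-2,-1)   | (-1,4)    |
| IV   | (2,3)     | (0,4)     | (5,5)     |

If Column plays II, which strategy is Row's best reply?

With Column fixed at II, Row's payoffs are: I → -4, II → 2, III → -2, IV → 0.
The maximum is 2, achieved by II.

II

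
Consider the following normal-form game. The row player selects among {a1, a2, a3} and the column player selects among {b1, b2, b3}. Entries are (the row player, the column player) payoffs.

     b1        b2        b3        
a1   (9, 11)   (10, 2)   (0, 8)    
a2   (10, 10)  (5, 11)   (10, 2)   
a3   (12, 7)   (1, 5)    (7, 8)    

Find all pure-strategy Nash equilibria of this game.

None

Find each player's best response to every opponent strategy; NE are the intersections.
The row player's best responses — vs b1: a3 (payoff 12); vs b2: a1 (payoff 10); vs b3: a2 (payoff 10).
The column player's best responses — vs a1: b1 (payoff 11); vs a2: b2 (payoff 11); vs a3: b3 (payoff 8).
No cell has both players best-responding. For instance, the row player's best reply to b3 is a2, but against a2 the column player prefers b2 over b3.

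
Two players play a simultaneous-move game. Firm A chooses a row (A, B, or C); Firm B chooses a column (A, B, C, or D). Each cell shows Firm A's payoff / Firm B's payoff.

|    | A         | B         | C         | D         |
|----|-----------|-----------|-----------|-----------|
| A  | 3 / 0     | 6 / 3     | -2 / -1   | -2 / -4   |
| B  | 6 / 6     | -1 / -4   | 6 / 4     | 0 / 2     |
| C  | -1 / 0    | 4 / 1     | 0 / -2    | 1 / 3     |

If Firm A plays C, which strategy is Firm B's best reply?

With Firm A fixed at C, Firm B's payoffs are: A → 0, B → 1, C → -2, D → 3.
The maximum is 3, achieved by D.

D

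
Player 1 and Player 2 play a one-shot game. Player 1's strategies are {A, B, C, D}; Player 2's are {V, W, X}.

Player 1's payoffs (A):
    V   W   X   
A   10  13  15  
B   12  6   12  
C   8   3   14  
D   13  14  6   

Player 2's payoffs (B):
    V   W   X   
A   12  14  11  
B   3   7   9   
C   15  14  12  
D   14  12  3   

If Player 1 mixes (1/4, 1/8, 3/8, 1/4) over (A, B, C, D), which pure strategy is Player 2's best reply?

Compute Player 2's expected payoff from each pure strategy against the given mix.
V: (1/4)·12 + (1/8)·3 + (3/8)·15 + (1/4)·14 = 25/2
W: (1/4)·14 + (1/8)·7 + (3/8)·14 + (1/4)·12 = 101/8
X: (1/4)·11 + (1/8)·9 + (3/8)·12 + (1/4)·3 = 73/8
Highest expected payoff is 101/8, from W.

W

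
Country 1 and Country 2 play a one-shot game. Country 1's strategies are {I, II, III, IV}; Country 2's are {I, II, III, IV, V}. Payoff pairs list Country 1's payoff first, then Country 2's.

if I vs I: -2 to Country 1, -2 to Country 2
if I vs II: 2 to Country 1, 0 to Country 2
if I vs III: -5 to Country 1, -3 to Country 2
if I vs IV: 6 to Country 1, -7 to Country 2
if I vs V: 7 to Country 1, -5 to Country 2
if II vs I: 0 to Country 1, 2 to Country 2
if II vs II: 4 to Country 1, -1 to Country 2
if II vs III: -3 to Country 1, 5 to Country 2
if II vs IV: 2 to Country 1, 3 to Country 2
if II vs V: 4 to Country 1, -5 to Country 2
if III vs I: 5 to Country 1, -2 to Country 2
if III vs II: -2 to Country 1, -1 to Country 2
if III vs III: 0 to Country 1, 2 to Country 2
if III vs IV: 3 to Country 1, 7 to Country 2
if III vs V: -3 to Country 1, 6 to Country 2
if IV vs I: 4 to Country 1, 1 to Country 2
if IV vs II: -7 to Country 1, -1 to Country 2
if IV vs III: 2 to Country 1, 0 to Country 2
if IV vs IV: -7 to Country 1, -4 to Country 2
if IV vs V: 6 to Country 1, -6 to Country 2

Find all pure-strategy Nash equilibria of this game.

Check mutual best responses: a cell is a NE iff neither player can gain by unilaterally deviating.
Country 1's best responses — vs I: III (payoff 5); vs II: II (payoff 4); vs III: IV (payoff 2); vs IV: I (payoff 6); vs V: I (payoff 7).
Country 2's best responses — vs I: II (payoff 0); vs II: III (payoff 5); vs III: IV (payoff 7); vs IV: I (payoff 1).
No cell has both players best-responding. For instance, Country 1's best reply to II is II, but against II Country 2 prefers III over II.

There is no pure-strategy Nash equilibrium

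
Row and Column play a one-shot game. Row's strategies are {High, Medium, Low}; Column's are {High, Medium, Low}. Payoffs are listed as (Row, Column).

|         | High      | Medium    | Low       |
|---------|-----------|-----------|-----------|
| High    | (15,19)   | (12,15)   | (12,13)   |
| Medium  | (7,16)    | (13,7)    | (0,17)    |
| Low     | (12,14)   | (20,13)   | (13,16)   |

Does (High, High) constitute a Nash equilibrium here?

Holding Column at High: Row gets 15 from High, versus 7 from Medium, 12 from Low. No profitable deviation for Row.
Holding Row at High: Column gets 19 from High, versus 15 from Medium, 13 from Low. No profitable deviation for Column either.

Yes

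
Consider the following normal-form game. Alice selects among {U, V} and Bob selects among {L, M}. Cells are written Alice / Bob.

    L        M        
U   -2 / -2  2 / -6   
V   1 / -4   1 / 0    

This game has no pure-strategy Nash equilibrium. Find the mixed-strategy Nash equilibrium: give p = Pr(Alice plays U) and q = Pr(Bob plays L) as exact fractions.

p = 1/2, q = 1/4

Each player's mixing probability is pinned down by making the *other* player indifferent.
Bob indifferent between L and M: p·(-2) + (1−p)·(-4) = p·(-6) + (1−p)·0 ⟹ (-4) + 2p = 0 + (-6)p ⟹ p = 1/2.
Alice indifferent between U and V: q·(-2) + (1−q)·2 = q·1 + (1−q)·1 ⟹ 2 + (-4)q = 1 + 0q ⟹ q = 1/4.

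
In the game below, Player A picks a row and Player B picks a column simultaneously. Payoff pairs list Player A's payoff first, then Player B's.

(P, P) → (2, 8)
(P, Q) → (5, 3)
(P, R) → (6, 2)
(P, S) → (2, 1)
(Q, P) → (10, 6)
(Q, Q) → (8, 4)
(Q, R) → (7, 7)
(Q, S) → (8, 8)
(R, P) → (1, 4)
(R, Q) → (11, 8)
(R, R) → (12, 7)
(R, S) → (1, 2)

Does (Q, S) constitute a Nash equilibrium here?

Yes

Holding Player B at S: Player A gets 8 from Q, versus 2 from P, 1 from R. No profitable deviation for Player A.
Holding Player A at Q: Player B gets 8 from S, versus 6 from P, 4 from Q, 7 from R. No profitable deviation for Player B either.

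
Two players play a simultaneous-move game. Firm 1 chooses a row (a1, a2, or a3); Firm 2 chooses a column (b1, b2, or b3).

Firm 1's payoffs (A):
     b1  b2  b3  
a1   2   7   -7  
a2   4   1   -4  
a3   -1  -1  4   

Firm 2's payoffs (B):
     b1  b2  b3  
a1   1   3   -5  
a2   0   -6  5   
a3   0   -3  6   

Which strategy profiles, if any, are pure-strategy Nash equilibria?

(a1, b2) and (a3, b3)

A profile is a Nash equilibrium when each player is best-responding to the other.
Firm 1's best responses — vs b1: a2 (payoff 4); vs b2: a1 (payoff 7); vs b3: a3 (payoff 4).
Firm 2's best responses — vs a1: b2 (payoff 3); vs a2: b3 (payoff 5); vs a3: b3 (payoff 6).
Mutual best responses occur at (a1, b2) and (a3, b3); at each, neither player gains by switching.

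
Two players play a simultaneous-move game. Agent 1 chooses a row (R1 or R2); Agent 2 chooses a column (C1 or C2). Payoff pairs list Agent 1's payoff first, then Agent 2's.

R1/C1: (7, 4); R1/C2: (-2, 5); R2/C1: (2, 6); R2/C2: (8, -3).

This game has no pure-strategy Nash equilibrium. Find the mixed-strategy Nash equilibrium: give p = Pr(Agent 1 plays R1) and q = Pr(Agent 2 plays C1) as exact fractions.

In a mixed NE each player is indifferent between their pure strategies, so the opponent's mix sets the indifference.
Agent 2 indifferent between C1 and C2: p·4 + (1−p)·6 = p·5 + (1−p)·(-3) ⟹ 6 + (-2)p = (-3) + 8p ⟹ p = 9/10.
Agent 1 indifferent between R1 and R2: q·7 + (1−q)·(-2) = q·2 + (1−q)·8 ⟹ (-2) + 9q = 8 + (-6)q ⟹ q = 2/3.

p = 9/10, q = 2/3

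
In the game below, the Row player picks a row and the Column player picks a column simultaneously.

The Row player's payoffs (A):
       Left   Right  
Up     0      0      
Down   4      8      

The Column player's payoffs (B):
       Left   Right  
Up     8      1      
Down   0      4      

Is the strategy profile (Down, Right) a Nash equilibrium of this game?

Yes

Holding the Column player at Right: the Row player gets 8 from Down, versus 0 from Up. No profitable deviation for the Row player.
Holding the Row player at Down: the Column player gets 4 from Right, versus 0 from Left. No profitable deviation for the Column player either.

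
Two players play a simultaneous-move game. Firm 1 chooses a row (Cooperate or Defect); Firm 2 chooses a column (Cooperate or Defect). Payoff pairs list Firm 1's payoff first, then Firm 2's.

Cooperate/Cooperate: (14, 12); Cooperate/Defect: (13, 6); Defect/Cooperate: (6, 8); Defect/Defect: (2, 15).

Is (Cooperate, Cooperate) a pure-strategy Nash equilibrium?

Holding Firm 2 at Cooperate: Firm 1 gets 14 from Cooperate, versus 6 from Defect. No profitable deviation for Firm 1.
Holding Firm 1 at Cooperate: Firm 2 gets 12 from Cooperate, versus 6 from Defect. No profitable deviation for Firm 2 either.

Yes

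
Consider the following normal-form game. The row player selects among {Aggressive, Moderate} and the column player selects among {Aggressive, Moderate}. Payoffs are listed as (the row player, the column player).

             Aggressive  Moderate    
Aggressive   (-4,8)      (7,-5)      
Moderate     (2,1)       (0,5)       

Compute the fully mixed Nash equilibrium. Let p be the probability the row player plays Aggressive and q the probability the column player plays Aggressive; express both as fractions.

p = 4/17, q = 7/13

Each player's mixing probability is pinned down by making the *other* player indifferent.
The column player indifferent between Aggressive and Moderate: p·8 + (1−p)·1 = p·(-5) + (1−p)·5 ⟹ 1 + 7p = 5 + (-10)p ⟹ p = 4/17.
The row player indifferent between Aggressive and Moderate: q·(-4) + (1−q)·7 = q·2 + (1−q)·0 ⟹ 7 + (-11)q = 0 + 2q ⟹ q = 7/13.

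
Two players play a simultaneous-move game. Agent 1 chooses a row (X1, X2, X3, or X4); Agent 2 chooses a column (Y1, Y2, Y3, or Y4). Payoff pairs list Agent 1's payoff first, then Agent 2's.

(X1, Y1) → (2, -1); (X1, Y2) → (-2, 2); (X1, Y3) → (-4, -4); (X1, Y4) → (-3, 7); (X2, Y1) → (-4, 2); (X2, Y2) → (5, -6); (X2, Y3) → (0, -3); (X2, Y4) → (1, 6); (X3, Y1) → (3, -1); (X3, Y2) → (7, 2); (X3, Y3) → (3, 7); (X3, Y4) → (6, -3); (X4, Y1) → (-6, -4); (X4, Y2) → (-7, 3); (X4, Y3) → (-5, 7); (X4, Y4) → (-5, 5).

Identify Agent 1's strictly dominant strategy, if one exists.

Check whether one of Agent 1's strategies beats all alternatives regardless of what the opponent does.
X3 strictly dominates: vs Y1: 3 > each of {2, -4, -6}; vs Y2: 7 > each of {-2, 5, -7}; vs Y3: 3 > each of {-4, 0, -5}; vs Y4: 6 > each of {-3, 1, -5}.

X3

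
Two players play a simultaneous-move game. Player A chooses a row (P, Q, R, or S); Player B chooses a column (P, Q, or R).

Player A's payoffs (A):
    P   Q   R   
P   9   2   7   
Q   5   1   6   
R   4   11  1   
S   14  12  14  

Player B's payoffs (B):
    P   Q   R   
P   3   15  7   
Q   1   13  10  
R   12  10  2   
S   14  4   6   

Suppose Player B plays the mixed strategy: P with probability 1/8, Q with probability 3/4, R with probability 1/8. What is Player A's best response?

Player A's best reply maximizes expected payoff against the mix.
P: (1/8)·9 + (3/4)·2 + (1/8)·7 = 7/2
Q: (1/8)·5 + (3/4)·1 + (1/8)·6 = 17/8
R: (1/8)·4 + (3/4)·11 + (1/8)·1 = 71/8
S: (1/8)·14 + (3/4)·12 + (1/8)·14 = 25/2
Highest expected payoff is 25/2, from S.

S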